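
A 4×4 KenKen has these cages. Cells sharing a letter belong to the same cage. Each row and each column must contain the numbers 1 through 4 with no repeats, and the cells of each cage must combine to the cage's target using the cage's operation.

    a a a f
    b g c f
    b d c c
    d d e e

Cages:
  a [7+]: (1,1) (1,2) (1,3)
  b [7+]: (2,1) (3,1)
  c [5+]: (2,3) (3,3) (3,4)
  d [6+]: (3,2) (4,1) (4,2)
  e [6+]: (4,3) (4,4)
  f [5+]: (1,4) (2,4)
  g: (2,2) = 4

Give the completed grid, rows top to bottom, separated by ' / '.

Cage g is given, which forces (2,2) = 4.
Row 2 already has 4, so (2,1) = 3.
Cage b's pair has sum 7, so (3,1) = 4.
Cage a needs sum 7; hence (1,3) = 4.
4 is placed in row 1, which forces (1,4) = 3.
4 is placed in column 3; hence (4,3) = 2.
Row 4 now contains 2; hence (4,4) = 4.
Column 3 already has 2; hence (2,3) = 1.
The two cells of cage f must have sum 5; hence (2,4) = 2.
Cage d needs sum 6; hence (3,2) = 2.
Cage c needs sum 5, leaving (3,3) = 3.
Cage c has sum 5, which forces (3,4) = 1.
Row 4 now contains 2, leaving (4,1) = 1.
Cage d needs sum 6, so (4,2) = 3.
1 is placed in column 1, so (1,1) = 2.
Column 2 now contains 2, leaving (1,2) = 1.

2 1 4 3 / 3 4 1 2 / 4 2 3 1 / 1 3 2 4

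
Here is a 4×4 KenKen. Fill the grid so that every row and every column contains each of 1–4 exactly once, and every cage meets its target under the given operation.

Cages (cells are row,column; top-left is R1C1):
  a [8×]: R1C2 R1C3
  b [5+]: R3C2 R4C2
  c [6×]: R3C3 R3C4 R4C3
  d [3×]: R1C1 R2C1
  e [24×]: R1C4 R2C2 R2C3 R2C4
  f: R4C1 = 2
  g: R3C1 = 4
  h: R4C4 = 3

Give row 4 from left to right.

2 4 1 3

Cage g is given, which forces R3C1 = 4.
Cage f is given, leaving R4C1 = 2.
Cage h is a single given cell, which forces R4C4 = 3.
Cage b needs two cells with sum 5; hence R3C2 = 1.
Cage c needs product 6, leaving R3C3 = 3.
Cage c needs product 6, which forces R3C4 = 2.
Cage b's pair has sum 5, leaving R4C2 = 4.
Row 4 already has 3, which forces R4C3 = 1.
Column 2 now contains 4, so R1C2 = 2.
Cage a's pair has product 8; hence R1C3 = 4.
Row 1 now contains 4; hence R1C4 = 1.
The 4 cells of cage e must have product 24, leaving R2C2 = 3.
Cage e has product 24, leaving R2C3 = 2.
Column 4 now contains 1; hence R2C4 = 4.
1 is placed in row 1, which forces R1C1 = 3.
Row 2 already has 3, which forces R2C1 = 1.
The full grid is 3 2 4 1 / 1 3 2 4 / 4 1 3 2 / 2 4 1 3.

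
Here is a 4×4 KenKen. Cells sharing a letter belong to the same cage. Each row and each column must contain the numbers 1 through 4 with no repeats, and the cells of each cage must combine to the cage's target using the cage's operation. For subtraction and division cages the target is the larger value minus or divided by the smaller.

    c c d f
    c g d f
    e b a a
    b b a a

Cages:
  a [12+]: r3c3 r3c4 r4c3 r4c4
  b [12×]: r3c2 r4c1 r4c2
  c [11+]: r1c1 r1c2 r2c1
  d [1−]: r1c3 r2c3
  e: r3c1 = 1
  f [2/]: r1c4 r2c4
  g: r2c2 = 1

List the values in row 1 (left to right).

The 3 cells of cage c must have sum 11; hence r1c1 = 3.
Cage c has sum 11; hence r1c2 = 4.
Cage c has sum 11, which forces r2c1 = 4.
Cage g is a single given cell, which forces r2c2 = 1.
1 is placed in row 2; hence r2c4 = 2.
Cage e is a single given cell, which forces r3c1 = 1.
Column 1 already has 1; hence r4c1 = 2.
Column 2 now contains 1, so r4c2 = 3.
Cage d needs two cells with difference 1, so r1c3 = 2.
Column 4 now contains 2; hence r1c4 = 1.
2 is placed in row 2, leaving r2c3 = 3.
Column 2 already has 3, which forces r3c2 = 2.
Column 3 now contains 3, leaving r3c3 = 4.
Row 3 already has 4; hence r3c4 = 3.
Column 3 already has 4, leaving r4c3 = 1.
Column 4 already has 1, which forces r4c4 = 4.
Filled in: 3 4 2 1 / 4 1 3 2 / 1 2 4 3 / 2 3 1 4.

3 4 2 1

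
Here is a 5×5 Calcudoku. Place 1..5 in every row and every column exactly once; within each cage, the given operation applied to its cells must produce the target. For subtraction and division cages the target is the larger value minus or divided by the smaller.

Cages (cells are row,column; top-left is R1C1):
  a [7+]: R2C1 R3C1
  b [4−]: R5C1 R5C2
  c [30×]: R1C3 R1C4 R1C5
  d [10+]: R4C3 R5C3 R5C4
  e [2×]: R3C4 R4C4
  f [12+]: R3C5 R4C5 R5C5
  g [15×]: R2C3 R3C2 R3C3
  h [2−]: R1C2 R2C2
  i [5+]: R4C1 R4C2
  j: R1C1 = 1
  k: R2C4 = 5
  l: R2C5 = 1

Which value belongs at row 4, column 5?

5

Cage j is a single given cell, which forces R1C1 = 1.
Cage k is given, which forces R2C4 = 5.
Cage l is a single given cell, so R2C5 = 1.
1 is placed in column 1, so R5C1 = 5.
Row 5 already has 5; hence R5C2 = 1.
Row 2 now contains 1, leaving R2C3 = 3.
The 3 cells of cage g must have product 15, so R3C2 = 5.
Cage g needs product 15, which forces R3C3 = 1.
1 is placed in row 3, so R3C4 = 2.
Column 4 already has 2, leaving R4C4 = 1.
Column 4 already has 2, so R1C4 = 3.
Row 2 now contains 3, so R2C1 = 4.
Row 2 already has 4, so R2C2 = 2.
Cage a's pair has sum 7, leaving R3C1 = 3.
Row 3 now contains 3, which forces R3C5 = 4.
Column 1 already has 3, leaving R4C1 = 2.
Column 2 already has 2, so R4C2 = 3.
Cage f has sum 12, which forces R4C5 = 5.
The 3 cells of cage d must have sum 10; hence R5C3 = 2.
Column 4 already has 3, which forces R5C4 = 4.
Column 5 now contains 4; hence R5C5 = 3.
Column 2 already has 2, which forces R1C2 = 4.
Column 3 already has 2; hence R1C3 = 5.
Column 5 now contains 5, which forces R1C5 = 2.
5 is placed in row 4, so R4C3 = 4.
The full grid is 1 4 5 3 2 / 4 2 3 5 1 / 3 5 1 2 4 / 2 3 4 1 5 / 5 1 2 4 3.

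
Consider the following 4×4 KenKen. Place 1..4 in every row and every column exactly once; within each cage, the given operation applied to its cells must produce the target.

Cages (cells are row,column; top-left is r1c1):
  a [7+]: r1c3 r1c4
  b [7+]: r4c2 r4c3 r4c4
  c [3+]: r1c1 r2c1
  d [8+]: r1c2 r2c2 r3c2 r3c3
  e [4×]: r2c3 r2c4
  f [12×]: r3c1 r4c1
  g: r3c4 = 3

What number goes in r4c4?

Cage g is a single given cell, so r3c4 = 3.
Cage a's pair has sum 7, leaving r1c3 = 3.
3 is placed in column 4, which forces r1c4 = 4.
Column 4 now contains 4, leaving r2c4 = 1.
Row 3 now contains 3, which forces r3c1 = 4.
The two cells of cage f must have product 12; hence r4c1 = 3.
Column 4 already has 1; hence r4c4 = 2.
Cage c's pair has sum 3, leaving r1c1 = 1.
Row 1 already has 1, leaving r1c2 = 2.
1 is placed in row 2, which forces r2c1 = 2.
1 is placed in row 2, which forces r2c3 = 4.
2 is placed in column 2, so r3c2 = 1.
1 is placed in row 3, leaving r3c3 = 2.
1 is placed in column 2, so r4c2 = 4.
4 is placed in column 3; hence r4c3 = 1.
4 is placed in row 2, so r2c2 = 3.
Filled in: 1 2 3 4 / 2 3 4 1 / 4 1 2 3 / 3 4 1 2.

2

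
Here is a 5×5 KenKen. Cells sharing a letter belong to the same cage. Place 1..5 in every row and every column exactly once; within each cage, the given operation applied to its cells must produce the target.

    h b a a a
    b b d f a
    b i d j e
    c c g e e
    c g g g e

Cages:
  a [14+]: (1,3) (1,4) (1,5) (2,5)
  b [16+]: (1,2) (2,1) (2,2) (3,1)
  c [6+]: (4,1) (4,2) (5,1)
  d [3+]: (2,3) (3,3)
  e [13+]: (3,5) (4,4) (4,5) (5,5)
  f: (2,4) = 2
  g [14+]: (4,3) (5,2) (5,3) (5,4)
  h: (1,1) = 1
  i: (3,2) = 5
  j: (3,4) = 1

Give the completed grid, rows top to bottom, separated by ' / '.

1 4 5 3 2 / 5 3 1 2 4 / 4 5 2 1 3 / 2 1 3 4 5 / 3 2 4 5 1

Cage h is a single given cell; hence (1,1) = 1.
F is a freebie, which forces (2,4) = 2.
Cage i is given, so (3,2) = 5.
J is a freebie; hence (3,4) = 1.
Cage b has sum 16, so (2,1) = 5.
Row 2 already has 2; hence (2,3) = 1.
The 4 cells of cage b must have sum 16, which forces (3,1) = 4.
1 is placed in row 3; hence (3,3) = 2.
Row 3 now contains 2; hence (3,5) = 3.
Cage c has sum 6, leaving (4,2) = 1.
Cage a needs sum 14, so (1,5) = 2.
Column 5 now contains 3; hence (2,5) = 4.
4 is placed in column 5; hence (4,5) = 5.
The 4 cells of cage g must have sum 14, which forces (5,2) = 2.
Column 5 already has 5, which forces (5,5) = 1.
The 4 cells of cage b must have sum 16, leaving (1,2) = 4.
Row 2 now contains 4, leaving (2,2) = 3.
The 3 cells of cage c must have sum 6, so (4,1) = 2.
Cage e needs sum 13, leaving (4,4) = 4.
2 is placed in row 5, leaving (5,1) = 3.
Row 5 now contains 3, so (5,4) = 5.
The 4 cells of cage a must have sum 14, leaving (1,3) = 5.
Column 4 already has 5; hence (1,4) = 3.
Row 4 already has 4, which forces (4,3) = 3.
Row 5 now contains 5, so (5,3) = 4.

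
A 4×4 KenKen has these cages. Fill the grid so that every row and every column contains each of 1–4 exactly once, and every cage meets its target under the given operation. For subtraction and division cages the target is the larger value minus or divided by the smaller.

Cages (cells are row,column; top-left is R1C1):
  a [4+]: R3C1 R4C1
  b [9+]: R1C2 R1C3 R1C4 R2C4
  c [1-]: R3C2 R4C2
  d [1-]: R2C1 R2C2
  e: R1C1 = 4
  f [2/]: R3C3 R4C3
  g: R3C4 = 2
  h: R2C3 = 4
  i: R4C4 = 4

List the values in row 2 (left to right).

Cage e is a single given cell, which forces R1C1 = 4.
Cage h is given, so R2C3 = 4.
G is a freebie, which forces R3C4 = 2.
Cage i is a single given cell, so R4C4 = 4.
The 4 cells of cage b must have sum 9, which forces R1C4 = 1.
The 4 cells of cage b must have sum 9, leaving R2C4 = 3.
2 is placed in row 3, which forces R3C3 = 1.
Cage f's pair has quotient 2, so R4C3 = 2.
Cage b needs sum 9; hence R1C2 = 2.
Column 3 already has 2, so R1C3 = 3.
Column 2 now contains 2, so R2C2 = 1.
1 is placed in row 3; hence R3C1 = 3.
The two cells of cage c must have difference 1, leaving R3C2 = 4.
Cage a's pair has sum 4, which forces R4C1 = 1.
Row 4 now contains 2; hence R4C2 = 3.
Row 2 already has 1, leaving R2C1 = 2.
The full grid is 4 2 3 1 / 2 1 4 3 / 3 4 1 2 / 1 3 2 4.

2 1 4 3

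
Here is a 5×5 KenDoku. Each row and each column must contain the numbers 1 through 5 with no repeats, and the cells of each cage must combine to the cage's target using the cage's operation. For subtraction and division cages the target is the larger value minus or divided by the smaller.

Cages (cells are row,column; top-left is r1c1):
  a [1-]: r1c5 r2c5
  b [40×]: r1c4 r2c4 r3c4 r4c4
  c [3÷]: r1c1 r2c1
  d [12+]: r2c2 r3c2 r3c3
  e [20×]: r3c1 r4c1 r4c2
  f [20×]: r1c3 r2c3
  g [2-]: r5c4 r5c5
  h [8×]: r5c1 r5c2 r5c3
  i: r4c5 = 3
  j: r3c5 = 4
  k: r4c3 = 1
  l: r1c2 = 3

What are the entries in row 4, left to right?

5 2 1 4 3

L is a freebie, so r1c2 = 3.
Cage j is a single given cell, which forces r3c5 = 4.
Cage k is given, so r4c3 = 1.
Cage i is a single given cell; hence r4c5 = 3.
Row 1 now contains 3, so r1c1 = 1.
Row 1 already has 1, which forces r1c5 = 2.
Cage c needs two cells with quotient 3; hence r2c1 = 3.
Column 5 now contains 2, which forces r2c5 = 1.
Column 1 already has 1, so r3c1 = 2.
Row 3 already has 2, so r3c2 = 5.
Row 3 already has 5; hence r3c3 = 3.
Row 3 already has 5, leaving r3c4 = 1.
Column 1 already has 2, so r5c1 = 4.
Row 5 now contains 4, leaving r5c3 = 2.
Row 5 now contains 4; hence r5c4 = 3.
Column 5 now contains 1, which forces r5c5 = 5.
Column 2 already has 5, so r2c2 = 4.
4 is placed in row 2, leaving r2c3 = 5.
5 is placed in row 2, which forces r2c4 = 2.
Column 1 now contains 4, leaving r4c1 = 5.
The 3 cells of cage e must have product 20, leaving r4c2 = 2.
Row 4 already has 5, leaving r4c4 = 4.
Row 5 already has 2; hence r5c2 = 1.
5 is placed in column 3, so r1c3 = 4.
4 is placed in column 4, so r1c4 = 5.
Filled in: 1 3 4 5 2 / 3 4 5 2 1 / 2 5 3 1 4 / 5 2 1 4 3 / 4 1 2 3 5.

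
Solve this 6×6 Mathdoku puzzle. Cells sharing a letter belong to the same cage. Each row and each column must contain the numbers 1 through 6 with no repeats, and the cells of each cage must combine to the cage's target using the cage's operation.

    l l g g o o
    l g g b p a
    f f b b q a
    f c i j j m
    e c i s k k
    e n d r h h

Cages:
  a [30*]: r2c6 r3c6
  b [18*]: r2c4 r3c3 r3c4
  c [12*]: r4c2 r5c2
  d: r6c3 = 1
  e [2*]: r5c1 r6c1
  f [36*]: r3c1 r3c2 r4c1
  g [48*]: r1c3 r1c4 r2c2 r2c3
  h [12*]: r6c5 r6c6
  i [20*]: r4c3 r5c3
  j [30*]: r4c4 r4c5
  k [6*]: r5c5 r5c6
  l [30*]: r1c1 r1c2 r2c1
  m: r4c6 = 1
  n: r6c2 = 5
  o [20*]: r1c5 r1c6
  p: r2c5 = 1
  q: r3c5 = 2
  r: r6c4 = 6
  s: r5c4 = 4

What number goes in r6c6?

Cage p is given, leaving r2c5 = 1.
Q is a freebie; hence r3c5 = 2.
Cage m is a single given cell; hence r4c6 = 1.
Cage s is a single given cell, which forces r5c4 = 4.
Cage n is a single given cell; hence r6c2 = 5.
D is a freebie, leaving r6c3 = 1.
Cage r is given, leaving r6c4 = 6.
Column 4 now contains 6, which forces r2c4 = 3.
Cage b has product 18, so r3c3 = 6.
Cage b has product 18, so r3c4 = 1.
Row 3 now contains 6, leaving r3c6 = 5.
Cage i's pair has product 20, so r4c3 = 4.
Column 4 now contains 6, leaving r4c4 = 5.
Cage j's pair has product 30, which forces r4c5 = 6.
Cage e needs two cells with product 2, which forces r5c1 = 1.
Row 5 already has 4; hence r5c3 = 5.
The two cells of cage k must have product 6; hence r5c5 = 3.
Cage k's pair has product 6, which forces r5c6 = 2.
1 is placed in row 6, which forces r6c1 = 2.
Column 5 already has 3, so r6c5 = 4.
Row 6 now contains 4, which forces r6c6 = 3.
Cage g has product 48; hence r1c3 = 3.
Column 4 already has 1, which forces r1c4 = 2.
4 is placed in column 5, leaving r1c5 = 5.
5 is placed in column 6; hence r1c6 = 4.
Cage g has product 48, so r2c2 = 4.
4 is placed in column 3, which forces r2c3 = 2.
5 is placed in column 6, leaving r2c6 = 6.
The 3 cells of cage f must have product 36, so r3c1 = 4.
Row 3 now contains 6, so r3c2 = 3.
Column 1 already has 2, leaving r4c1 = 3.
6 is placed in row 4, which forces r4c2 = 2.
Row 5 now contains 2, so r5c2 = 6.
Row 1 already has 5, leaving r1c1 = 6.
Row 1 already has 2; hence r1c2 = 1.
Row 2 now contains 6, which forces r2c1 = 5.
Filled in: 6 1 3 2 5 4 / 5 4 2 3 1 6 / 4 3 6 1 2 5 / 3 2 4 5 6 1 / 1 6 5 4 3 2 / 2 5 1 6 4 3.

3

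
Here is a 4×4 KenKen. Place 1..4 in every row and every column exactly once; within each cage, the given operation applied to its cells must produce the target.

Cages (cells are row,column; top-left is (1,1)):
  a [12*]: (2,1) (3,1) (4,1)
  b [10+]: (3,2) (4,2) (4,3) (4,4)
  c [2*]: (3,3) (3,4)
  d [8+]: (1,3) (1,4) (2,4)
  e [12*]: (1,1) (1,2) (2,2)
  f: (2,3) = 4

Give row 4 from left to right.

4 1 3 2

Cage f is a single given cell, so (2,3) = 4.
In column 1, 2 can only go at (1,1), so (1,1) = 2.
The 3 cells of cage e must have product 12, which forces (1,2) = 3.
3 is placed in row 1, so (1,3) = 1.
Row 1 now contains 2; hence (1,4) = 4.
The 3 cells of cage e must have product 12, which forces (2,2) = 2.
Column 3 now contains 1, leaving (3,3) = 2.
Row 3 now contains 2, so (3,4) = 1.
Column 3 now contains 2, so (4,3) = 3.
Row 4 now contains 3, leaving (4,4) = 2.
Column 4 now contains 1, so (2,4) = 3.
1 is placed in row 3, so (3,2) = 4.
Cage b has sum 10, leaving (4,2) = 1.
Row 2 already has 3, leaving (2,1) = 1.
4 is placed in row 3, which forces (3,1) = 3.
Row 4 already has 1, leaving (4,1) = 4.
Completed grid: 2 3 1 4 / 1 2 4 3 / 3 4 2 1 / 4 1 3 2.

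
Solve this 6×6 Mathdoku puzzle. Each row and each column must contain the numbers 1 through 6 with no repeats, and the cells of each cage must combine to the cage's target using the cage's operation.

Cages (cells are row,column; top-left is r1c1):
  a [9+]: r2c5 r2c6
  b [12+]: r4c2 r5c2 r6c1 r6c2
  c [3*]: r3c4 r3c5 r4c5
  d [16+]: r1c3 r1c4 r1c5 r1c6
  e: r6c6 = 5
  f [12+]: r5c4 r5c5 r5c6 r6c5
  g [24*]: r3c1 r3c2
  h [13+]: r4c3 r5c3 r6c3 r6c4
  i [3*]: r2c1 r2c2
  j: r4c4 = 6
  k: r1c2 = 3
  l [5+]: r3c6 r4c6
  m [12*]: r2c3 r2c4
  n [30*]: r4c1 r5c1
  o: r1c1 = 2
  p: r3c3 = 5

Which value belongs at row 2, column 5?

Cage o is a single given cell, so r1c1 = 2.
Cage k is given, which forces r1c2 = 3.
Column 2 now contains 3, so r2c2 = 1.
P is a freebie, so r3c3 = 5.
The 3 cells of cage c must have product 3, leaving r3c4 = 1.
Cage c has product 3, which forces r3c5 = 3.
Cage j is given, which forces r4c4 = 6.
Cage c needs product 3, which forces r4c5 = 1.
Cage e is given; hence r6c6 = 5.
1 is placed in row 2, which forces r2c1 = 3.
3 is placed in row 2, so r2c6 = 4.
The two cells of cage l must have sum 5, leaving r3c6 = 2.
6 is placed in row 4; hence r4c1 = 5.
The two cells of cage l must have sum 5, leaving r4c6 = 3.
Cage n needs two cells with product 30, so r5c1 = 6.
Column 6 now contains 3, leaving r5c6 = 1.
Cage b needs sum 12, leaving r6c1 = 1.
Cage d needs sum 16; hence r1c3 = 1.
Column 6 already has 1; hence r1c6 = 6.
4 is placed in row 2, which forces r2c3 = 6.
4 is placed in row 2, leaving r2c4 = 2.
Cage a's pair has sum 9, so r2c5 = 5.
Column 1 now contains 6, which forces r3c1 = 4.
Cage g needs two cells with product 24, which forces r3c2 = 6.
Cage b has sum 12, leaving r5c2 = 5.
2 is placed in column 4, so r6c4 = 4.
Column 4 already has 4, leaving r1c4 = 5.
Column 5 now contains 5; hence r1c5 = 4.
Cage b needs sum 12, so r4c2 = 4.
Row 4 already has 4, which forces r4c3 = 2.
Column 4 already has 4, leaving r5c4 = 3.
Cage f has sum 12; hence r5c5 = 2.
4 is placed in row 6, which forces r6c2 = 2.
Column 3 now contains 2; hence r6c3 = 3.
Cage f has sum 12, so r6c5 = 6.
3 is placed in row 5; hence r5c3 = 4.
Completed grid: 2 3 1 5 4 6 / 3 1 6 2 5 4 / 4 6 5 1 3 2 / 5 4 2 6 1 3 / 6 5 4 3 2 1 / 1 2 3 4 6 5.

5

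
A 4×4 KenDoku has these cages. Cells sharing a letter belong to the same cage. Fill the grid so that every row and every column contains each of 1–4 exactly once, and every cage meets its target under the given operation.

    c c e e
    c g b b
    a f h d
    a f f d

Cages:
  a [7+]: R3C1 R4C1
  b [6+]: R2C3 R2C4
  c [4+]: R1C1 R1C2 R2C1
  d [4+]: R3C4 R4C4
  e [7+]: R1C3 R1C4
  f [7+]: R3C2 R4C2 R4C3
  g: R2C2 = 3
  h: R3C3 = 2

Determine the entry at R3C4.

Cage c has sum 4; hence R1C1 = 2.
Cage c has sum 4, leaving R1C2 = 1.
Cage c has sum 4, which forces R2C1 = 1.
Cage g is given, so R2C2 = 3.
H is a freebie, leaving R3C3 = 2.
Column 3 already has 2, which forces R2C3 = 4.
Cage b needs two cells with sum 6, which forces R2C4 = 2.
Row 3 already has 2, so R3C2 = 4.
Cage f needs sum 7; hence R4C2 = 2.
Cage f has sum 7, which forces R4C3 = 1.
Row 4 already has 1, which forces R4C4 = 3.
Column 3 now contains 4, leaving R1C3 = 3.
Column 4 now contains 3, which forces R1C4 = 4.
4 is placed in row 3; hence R3C1 = 3.
Column 4 now contains 3, leaving R3C4 = 1.
Row 4 now contains 3; hence R4C1 = 4.
Completed grid: 2 1 3 4 / 1 3 4 2 / 3 4 2 1 / 4 2 1 3.

1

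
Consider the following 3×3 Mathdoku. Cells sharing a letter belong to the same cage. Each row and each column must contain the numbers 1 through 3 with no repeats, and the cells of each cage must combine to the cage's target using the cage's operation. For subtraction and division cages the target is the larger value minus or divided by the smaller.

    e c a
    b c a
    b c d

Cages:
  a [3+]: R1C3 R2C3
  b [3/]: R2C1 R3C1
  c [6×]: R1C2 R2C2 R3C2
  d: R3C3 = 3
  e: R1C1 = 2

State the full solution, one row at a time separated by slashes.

Cage e is a single given cell, which forces R1C1 = 2.
Row 1 now contains 2; hence R1C3 = 1.
Column 3 already has 1, so R2C3 = 2.
D is a freebie; hence R3C3 = 3.
Row 1 already has 1, leaving R1C2 = 3.
The two cells of cage b must have quotient 3, leaving R2C1 = 3.
Cage c needs product 6, leaving R2C2 = 1.
Row 3 now contains 3, leaving R3C1 = 1.
Cage c has product 6, leaving R3C2 = 2.

2 3 1 / 3 1 2 / 1 2 3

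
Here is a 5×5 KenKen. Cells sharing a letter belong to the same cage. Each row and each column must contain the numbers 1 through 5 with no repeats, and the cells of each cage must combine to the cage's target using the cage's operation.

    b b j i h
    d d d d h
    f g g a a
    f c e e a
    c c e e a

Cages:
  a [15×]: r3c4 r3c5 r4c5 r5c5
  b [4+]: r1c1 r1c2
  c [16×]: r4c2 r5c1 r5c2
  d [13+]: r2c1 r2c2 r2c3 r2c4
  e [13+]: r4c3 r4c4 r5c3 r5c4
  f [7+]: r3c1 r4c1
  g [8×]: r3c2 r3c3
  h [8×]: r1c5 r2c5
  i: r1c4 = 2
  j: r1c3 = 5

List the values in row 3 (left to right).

Cage j is given, leaving r1c3 = 5.
Cage i is given; hence r1c4 = 2.
Row 1 now contains 2, which forces r1c5 = 4.
4 is placed in column 5, which forces r2c5 = 2.
Cage a needs product 15, which forces r3c4 = 1.
In column 2, 5 can only go at r2c2, so r2c2 = 5.
The only place for 3 in column 2 is r1c2.
Row 1 now contains 3, which forces r1c1 = 1.
Cage d needs sum 13; hence r2c3 = 1.
In row 4, 1 can only go at r4c5, so r4c5 = 1.
In row 5, 1 can only go at r5c2, so r5c2 = 1.
The 3 cells of cage c must have product 16, leaving r4c2 = 4.
The 3 cells of cage c must have product 16, which forces r5c1 = 4.
Column 1 now contains 4, which forces r2c1 = 3.
The 4 cells of cage d must have sum 13, which forces r2c4 = 4.
Column 2 already has 4, which forces r3c2 = 2.
Cage g needs two cells with product 8, leaving r3c3 = 4.
2 is placed in row 3, which forces r3c1 = 5.
Row 3 already has 5, which forces r3c5 = 3.
Cage f needs two cells with sum 7; hence r4c1 = 2.
Row 4 already has 2; hence r4c3 = 3.
3 is placed in row 4, which forces r4c4 = 5.
Column 3 now contains 3, so r5c3 = 2.
Column 4 now contains 5; hence r5c4 = 3.
Column 5 now contains 3, so r5c5 = 5.
The full grid is 1 3 5 2 4 / 3 5 1 4 2 / 5 2 4 1 3 / 2 4 3 5 1 / 4 1 2 3 5.

5 2 4 1 3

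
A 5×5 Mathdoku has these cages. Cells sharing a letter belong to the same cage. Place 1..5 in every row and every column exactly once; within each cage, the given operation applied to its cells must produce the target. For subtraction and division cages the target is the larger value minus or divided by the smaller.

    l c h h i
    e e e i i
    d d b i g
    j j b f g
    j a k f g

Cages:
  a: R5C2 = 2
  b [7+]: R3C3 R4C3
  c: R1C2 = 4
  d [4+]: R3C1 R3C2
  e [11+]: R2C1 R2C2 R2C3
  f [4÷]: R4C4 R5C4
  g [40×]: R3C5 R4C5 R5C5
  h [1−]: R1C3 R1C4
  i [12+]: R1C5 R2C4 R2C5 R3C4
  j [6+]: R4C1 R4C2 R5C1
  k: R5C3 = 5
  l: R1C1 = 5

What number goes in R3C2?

3

Cage l is a single given cell; hence R1C1 = 5.
Cage c is a single given cell, which forces R1C2 = 4.
Cage a is a single given cell; hence R5C2 = 2.
Cage k is a single given cell, leaving R5C3 = 5.
5 is placed in row 5, leaving R5C5 = 4.
2 is placed in column 2, leaving R2C2 = 5.
Cage f needs two cells with quotient 4, so R4C4 = 4.
4 is placed in row 5, which forces R5C4 = 1.
The two cells of cage b must have sum 7; hence R3C3 = 4.
Cage i has sum 12, leaving R3C4 = 5.
Row 3 now contains 5, leaving R3C5 = 2.
Row 4 already has 4, so R4C1 = 2.
The 3 cells of cage j must have sum 6; hence R4C2 = 1.
Row 4 already has 4, so R4C3 = 3.
Column 5 already has 2, so R4C5 = 5.
Row 5 already has 1, leaving R5C1 = 3.
Column 5 already has 2, leaving R1C5 = 3.
Column 1 now contains 2, which forces R2C1 = 4.
Column 3 already has 4; hence R2C3 = 2.
Cage i needs sum 12, which forces R2C4 = 3.
Cage i needs sum 12; hence R2C5 = 1.
Column 1 already has 3, so R3C1 = 1.
Column 2 already has 1, so R3C2 = 3.
Column 3 now contains 2, so R1C3 = 1.
3 is placed in row 1, leaving R1C4 = 2.
Completed grid: 5 4 1 2 3 / 4 5 2 3 1 / 1 3 4 5 2 / 2 1 3 4 5 / 3 2 5 1 4.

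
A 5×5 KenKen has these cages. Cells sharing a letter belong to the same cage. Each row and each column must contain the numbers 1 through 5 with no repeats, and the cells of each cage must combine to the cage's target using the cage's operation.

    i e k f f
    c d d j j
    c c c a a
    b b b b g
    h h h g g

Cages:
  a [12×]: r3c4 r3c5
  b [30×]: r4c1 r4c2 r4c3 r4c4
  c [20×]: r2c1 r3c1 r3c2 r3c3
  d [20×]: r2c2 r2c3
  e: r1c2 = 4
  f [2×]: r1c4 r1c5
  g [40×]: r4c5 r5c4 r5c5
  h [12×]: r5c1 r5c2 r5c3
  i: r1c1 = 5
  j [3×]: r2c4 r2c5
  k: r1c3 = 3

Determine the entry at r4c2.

1

Cage i is a single given cell; hence r1c1 = 5.
E is a freebie, which forces r1c2 = 4.
Cage k is a single given cell, which forces r1c3 = 3.
Column 2 already has 4, so r2c2 = 5.
Row 2 now contains 5, which forces r2c3 = 4.
Column 3 already has 4, so r5c3 = 1.
Cage c has product 20, which forces r3c3 = 5.
5 is placed in column 3, which forces r4c3 = 2.
Cage h needs product 12, leaving r5c1 = 4.
1 is placed in row 5; hence r5c2 = 3.
Cage c has product 20; hence r2c1 = 2.
4 is placed in column 1, so r3c1 = 1.
Cage c needs product 20, leaving r3c2 = 2.
The 4 cells of cage b must have product 30, so r4c1 = 3.
Column 2 already has 3, which forces r4c2 = 1.
The 4 cells of cage b must have product 30, leaving r4c4 = 5.
Cage g needs product 40, so r4c5 = 4.
Column 4 already has 5; hence r5c4 = 2.
2 is placed in row 5, so r5c5 = 5.
Column 4 now contains 2, which forces r1c4 = 1.
The two cells of cage f must have product 2, leaving r1c5 = 2.
Column 4 already has 1, so r2c4 = 3.
3 is placed in row 2, leaving r2c5 = 1.
Cage a's pair has product 12, so r3c4 = 4.
Column 5 now contains 4, so r3c5 = 3.
Completed grid: 5 4 3 1 2 / 2 5 4 3 1 / 1 2 5 4 3 / 3 1 2 5 4 / 4 3 1 2 5.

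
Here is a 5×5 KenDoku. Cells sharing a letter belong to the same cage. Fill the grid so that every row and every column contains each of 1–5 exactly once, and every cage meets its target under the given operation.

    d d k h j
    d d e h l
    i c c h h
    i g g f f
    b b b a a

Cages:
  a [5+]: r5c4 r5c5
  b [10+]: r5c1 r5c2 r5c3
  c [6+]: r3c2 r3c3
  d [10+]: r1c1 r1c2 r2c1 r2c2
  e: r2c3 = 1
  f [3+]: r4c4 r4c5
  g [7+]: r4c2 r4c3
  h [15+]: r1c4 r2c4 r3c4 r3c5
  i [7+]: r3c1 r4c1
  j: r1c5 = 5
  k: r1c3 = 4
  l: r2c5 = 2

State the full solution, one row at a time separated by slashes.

K is a freebie, leaving r1c3 = 4.
J is a freebie, leaving r1c5 = 5.
Cage e is given, so r2c3 = 1.
Cage l is a single given cell; hence r2c5 = 2.
Column 5 now contains 2; hence r4c5 = 1.
1 is placed in row 4, which forces r4c4 = 2.
Column 4 now contains 2; hence r5c4 = 1.
Column 4 now contains 2; hence r1c4 = 3.
Cage h has sum 15; hence r3c5 = 3.
Cage g's pair has sum 7, so r4c2 = 4.
Cage g needs two cells with sum 7, leaving r4c3 = 3.
Cage a's pair has sum 5, leaving r5c5 = 4.
Cage d has sum 10, which forces r2c1 = 4.
4 is placed in column 2, which forces r2c2 = 3.
Row 2 now contains 4; hence r2c4 = 5.
Cage i needs two cells with sum 7, leaving r3c1 = 2.
4 is placed in column 2, leaving r3c2 = 1.
The two cells of cage c must have sum 6, which forces r3c3 = 5.
Column 4 now contains 5, leaving r3c4 = 4.
Row 4 now contains 3, so r4c1 = 5.
5 is placed in column 1, leaving r5c1 = 3.
5 is placed in column 3, so r5c3 = 2.
Column 1 now contains 2; hence r1c1 = 1.
Column 2 already has 1, which forces r1c2 = 2.
2 is placed in row 5; hence r5c2 = 5.

1 2 4 3 5 / 4 3 1 5 2 / 2 1 5 4 3 / 5 4 3 2 1 / 3 5 2 1 4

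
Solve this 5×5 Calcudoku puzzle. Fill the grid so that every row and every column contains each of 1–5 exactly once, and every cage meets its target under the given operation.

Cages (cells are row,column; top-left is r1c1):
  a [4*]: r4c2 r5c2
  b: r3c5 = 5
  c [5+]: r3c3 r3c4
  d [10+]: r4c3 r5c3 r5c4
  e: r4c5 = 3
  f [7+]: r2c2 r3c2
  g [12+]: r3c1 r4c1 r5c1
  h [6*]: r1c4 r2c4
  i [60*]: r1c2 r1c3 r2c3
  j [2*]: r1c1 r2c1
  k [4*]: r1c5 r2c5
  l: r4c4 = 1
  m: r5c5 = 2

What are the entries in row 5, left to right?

Cage b is given, which forces r3c5 = 5.
Cage l is given, so r4c4 = 1.
E is a freebie, so r4c5 = 3.
Cage m is given, which forces r5c5 = 2.
Row 4 already has 1, leaving r4c2 = 4.
Cage a's pair has product 4, which forces r5c2 = 1.
The two cells of cage f must have sum 7; hence r2c2 = 5.
The two cells of cage f must have sum 7; hence r3c2 = 2.
Row 4 already has 4; hence r4c1 = 5.
Cage d needs sum 10; hence r4c3 = 2.
Column 2 already has 5, so r1c2 = 3.
Cage i needs product 60, leaving r1c3 = 5.
Row 1 already has 3, so r1c4 = 2.
Cage i needs product 60, which forces r2c3 = 4.
2 is placed in column 4, leaving r2c4 = 3.
Row 2 now contains 4, which forces r2c5 = 1.
The two cells of cage c must have sum 5, which forces r3c3 = 1.
Cage c's pair has sum 5, leaving r3c4 = 4.
Column 3 now contains 5; hence r5c3 = 3.
Column 4 now contains 3, leaving r5c4 = 5.
Row 1 already has 2; hence r1c1 = 1.
Column 5 already has 1, which forces r1c5 = 4.
1 is placed in row 2, leaving r2c1 = 2.
4 is placed in row 3, leaving r3c1 = 3.
3 is placed in row 5; hence r5c1 = 4.
The full grid is 1 3 5 2 4 / 2 5 4 3 1 / 3 2 1 4 5 / 5 4 2 1 3 / 4 1 3 5 2.

4 1 3 5 2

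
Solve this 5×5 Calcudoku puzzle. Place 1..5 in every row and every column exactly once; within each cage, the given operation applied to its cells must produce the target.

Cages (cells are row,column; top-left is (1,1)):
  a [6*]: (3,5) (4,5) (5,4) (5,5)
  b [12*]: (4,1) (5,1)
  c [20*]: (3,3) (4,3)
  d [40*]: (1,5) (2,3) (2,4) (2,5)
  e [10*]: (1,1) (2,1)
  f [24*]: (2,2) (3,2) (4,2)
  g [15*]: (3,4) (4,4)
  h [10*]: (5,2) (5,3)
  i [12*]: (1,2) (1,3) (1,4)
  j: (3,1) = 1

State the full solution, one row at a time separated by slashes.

J is a freebie, which forces (3,1) = 1.
Cage a has product 6; hence (5,4) = 1.
Cage a needs product 6; hence (4,5) = 1.
Cage d needs product 40, which forces (2,3) = 1.
The 3 cells of cage i must have product 12, which forces (1,2) = 1.
Row 2 needs a 3, and only (2,2) is open for it.
In row 4, 2 can only go at (4,2), so (4,2) = 2.
2 is placed in column 2, leaving (3,2) = 4.
4 is placed in row 3, so (3,3) = 5.
Row 3 now contains 5; hence (3,4) = 3.
3 is placed in row 3, leaving (3,5) = 2.
5 is placed in column 3; hence (4,3) = 4.
3 is placed in column 4; hence (4,4) = 5.
2 is placed in column 2, which forces (5,2) = 5.
Cage h needs two cells with product 10, so (5,3) = 2.
2 is placed in column 5, leaving (5,5) = 3.
4 is placed in column 3; hence (1,3) = 3.
3 is placed in column 4, so (1,4) = 4.
Row 1 already has 4, which forces (1,5) = 5.
The 4 cells of cage d must have product 40, which forces (2,4) = 2.
Column 5 already has 5, leaving (2,5) = 4.
4 is placed in row 4, so (4,1) = 3.
Row 5 now contains 3, leaving (5,1) = 4.
Row 1 now contains 5; hence (1,1) = 2.
2 is placed in row 2; hence (2,1) = 5.

2 1 3 4 5 / 5 3 1 2 4 / 1 4 5 3 2 / 3 2 4 5 1 / 4 5 2 1 3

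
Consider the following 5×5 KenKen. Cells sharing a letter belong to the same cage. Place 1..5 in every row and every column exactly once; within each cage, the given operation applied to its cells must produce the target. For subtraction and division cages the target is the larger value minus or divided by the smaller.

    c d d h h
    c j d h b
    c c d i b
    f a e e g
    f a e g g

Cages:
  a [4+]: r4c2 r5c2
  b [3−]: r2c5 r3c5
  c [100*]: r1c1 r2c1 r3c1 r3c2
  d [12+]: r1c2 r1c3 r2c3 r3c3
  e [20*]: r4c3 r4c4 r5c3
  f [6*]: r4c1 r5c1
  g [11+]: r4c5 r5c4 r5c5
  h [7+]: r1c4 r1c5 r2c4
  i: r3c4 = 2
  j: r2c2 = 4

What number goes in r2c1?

Cage j is a single given cell, so r2c2 = 4.
Cage c has product 100; hence r3c2 = 5.
Cage i is a single given cell, so r3c4 = 2.
Cage b needs two cells with difference 3, which forces r2c5 = 1.
The two cells of cage b must have difference 3; hence r3c5 = 4.
Cage c needs product 100, leaving r1c1 = 4.
Cage h needs sum 7, so r1c4 = 1.
Cage h needs sum 7, leaving r1c5 = 3.
Row 2 now contains 1, leaving r2c1 = 5.
Row 2 now contains 1; hence r2c4 = 3.
Row 3 now contains 4, which forces r3c1 = 1.
Row 3 now contains 1, leaving r3c3 = 3.
3 is placed in column 4; hence r5c4 = 4.
3 is placed in row 1; hence r1c2 = 2.
Row 1 already has 1, leaving r1c3 = 5.
3 is placed in row 2, leaving r2c3 = 2.
Cage e has product 20, so r4c3 = 4.
4 is placed in column 4; hence r4c4 = 5.
5 is placed in row 4, which forces r4c5 = 2.
Cage e has product 20; hence r5c3 = 1.
2 is placed in column 5; hence r5c5 = 5.
Row 4 already has 2; hence r4c1 = 3.
Cage a's pair has sum 4, so r4c2 = 1.
Cage f's pair has product 6, leaving r5c1 = 2.
Row 5 now contains 1; hence r5c2 = 3.
The full grid is 4 2 5 1 3 / 5 4 2 3 1 / 1 5 3 2 4 / 3 1 4 5 2 / 2 3 1 4 5.

5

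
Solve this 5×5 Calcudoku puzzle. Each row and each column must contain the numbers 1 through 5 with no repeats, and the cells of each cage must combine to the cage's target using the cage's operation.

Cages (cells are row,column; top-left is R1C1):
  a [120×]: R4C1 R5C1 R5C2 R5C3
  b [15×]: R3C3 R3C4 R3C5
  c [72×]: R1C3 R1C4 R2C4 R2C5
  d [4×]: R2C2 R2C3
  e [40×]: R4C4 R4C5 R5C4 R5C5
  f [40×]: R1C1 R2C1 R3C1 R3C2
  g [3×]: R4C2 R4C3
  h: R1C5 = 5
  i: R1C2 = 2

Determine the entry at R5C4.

Cage i is a single given cell; hence R1C2 = 2.
Cage h is given, which forces R1C5 = 5.
In row 1, 1 can only go at R1C1, so R1C1 = 1.
In row 2, 5 can only go at R2C1, so R2C1 = 5.
Cage f has product 40, leaving R3C1 = 2.
The 4 cells of cage f must have product 40; hence R3C2 = 4.
Column 2 now contains 4; hence R2C2 = 1.
Cage d needs two cells with product 4, so R2C3 = 4.
Column 2 now contains 1, leaving R4C2 = 3.
Row 4 now contains 3, so R4C3 = 1.
Cage a needs product 120, which forces R5C2 = 5.
Cage a needs product 120, which forces R5C3 = 2.
4 is placed in column 3, leaving R1C3 = 3.
Cage c needs product 72; hence R1C4 = 4.
3 is placed in column 3, leaving R3C3 = 5.
Row 4 now contains 3; hence R4C1 = 4.
Cage e needs product 40, so R4C4 = 5.
Cage e needs product 40, which forces R4C5 = 2.
Cage a needs product 120, so R5C1 = 3.
Column 4 now contains 4, so R5C4 = 1.
Row 5 already has 1; hence R5C5 = 4.
Cage c needs product 72, leaving R2C4 = 2.
2 is placed in column 5, leaving R2C5 = 3.
1 is placed in column 4, so R3C4 = 3.
Cage b has product 15; hence R3C5 = 1.
Completed grid: 1 2 3 4 5 / 5 1 4 2 3 / 2 4 5 3 1 / 4 3 1 5 2 / 3 5 2 1 4.

1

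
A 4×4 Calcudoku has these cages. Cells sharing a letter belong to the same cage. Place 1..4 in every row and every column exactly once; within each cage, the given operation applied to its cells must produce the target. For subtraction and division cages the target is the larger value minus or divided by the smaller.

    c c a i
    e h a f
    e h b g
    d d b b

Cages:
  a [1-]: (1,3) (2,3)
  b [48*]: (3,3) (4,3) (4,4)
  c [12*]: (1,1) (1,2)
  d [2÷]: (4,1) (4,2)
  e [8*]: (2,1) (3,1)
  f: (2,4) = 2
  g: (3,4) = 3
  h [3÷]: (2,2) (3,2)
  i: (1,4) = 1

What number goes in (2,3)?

1

I is a freebie, which forces (1,4) = 1.
Cage f is a single given cell, leaving (2,4) = 2.
The 3 cells of cage b must have product 48; hence (3,3) = 4.
G is a freebie, so (3,4) = 3.
Cage b needs product 48, so (4,3) = 3.
The 3 cells of cage b must have product 48, leaving (4,4) = 4.
Column 3 now contains 3; hence (1,3) = 2.
Row 2 already has 2, so (2,1) = 4.
The two cells of cage h must have quotient 3, leaving (2,2) = 3.
Column 3 now contains 3, so (2,3) = 1.
Row 3 now contains 4, so (3,1) = 2.
Row 3 now contains 3, so (3,2) = 1.
Column 1 now contains 2, so (4,1) = 1.
Column 2 already has 1, leaving (4,2) = 2.
Column 1 now contains 4, which forces (1,1) = 3.
Column 2 already has 3; hence (1,2) = 4.
The full grid is 3 4 2 1 / 4 3 1 2 / 2 1 4 3 / 1 2 3 4.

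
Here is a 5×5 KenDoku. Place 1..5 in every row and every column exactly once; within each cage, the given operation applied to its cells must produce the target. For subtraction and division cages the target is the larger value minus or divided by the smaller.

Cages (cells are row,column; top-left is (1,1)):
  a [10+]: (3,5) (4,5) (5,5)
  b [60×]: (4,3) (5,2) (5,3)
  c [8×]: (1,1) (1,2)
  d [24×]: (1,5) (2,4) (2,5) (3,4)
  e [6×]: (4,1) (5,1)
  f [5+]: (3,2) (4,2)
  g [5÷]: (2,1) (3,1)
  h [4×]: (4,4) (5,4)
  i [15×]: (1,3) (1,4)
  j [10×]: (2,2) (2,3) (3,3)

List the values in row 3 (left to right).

Row 1 needs a 1, and only (1,5) is open for it.
Row 5 needs a 1, and only (5,4) is open for it.
1 is placed in column 4; hence (4,4) = 4.
The 4 cells of cage d must have product 24, so (2,5) = 4.
In row 2, 3 can only go at (2,4), so (2,4) = 3.
Cage i's pair has product 15, which forces (1,3) = 3.
Column 4 now contains 3, which forces (1,4) = 5.
Column 4 now contains 3, leaving (3,4) = 2.
Column 3 now contains 3, which forces (4,3) = 5.
Column 3 already has 5; hence (5,3) = 4.
Cage j has product 10; hence (2,2) = 5.
Cage j needs product 10; hence (2,3) = 2.
Column 3 already has 5, which forces (3,3) = 1.
Cage b needs product 60, so (5,2) = 3.
5 is placed in row 2, which forces (2,1) = 1.
Row 3 now contains 1, which forces (3,1) = 5.
Column 2 already has 3, leaving (3,2) = 4.
Row 3 already has 5, so (3,5) = 3.
The two cells of cage e must have product 6, leaving (4,1) = 3.
Cage f needs two cells with sum 5; hence (4,2) = 1.
Column 5 already has 3, leaving (4,5) = 2.
Row 5 already has 3, so (5,1) = 2.
2 is placed in column 5, which forces (5,5) = 5.
2 is placed in column 1, so (1,1) = 4.
4 is placed in column 2, which forces (1,2) = 2.
Filled in: 4 2 3 5 1 / 1 5 2 3 4 / 5 4 1 2 3 / 3 1 5 4 2 / 2 3 4 1 5.

5 4 1 2 3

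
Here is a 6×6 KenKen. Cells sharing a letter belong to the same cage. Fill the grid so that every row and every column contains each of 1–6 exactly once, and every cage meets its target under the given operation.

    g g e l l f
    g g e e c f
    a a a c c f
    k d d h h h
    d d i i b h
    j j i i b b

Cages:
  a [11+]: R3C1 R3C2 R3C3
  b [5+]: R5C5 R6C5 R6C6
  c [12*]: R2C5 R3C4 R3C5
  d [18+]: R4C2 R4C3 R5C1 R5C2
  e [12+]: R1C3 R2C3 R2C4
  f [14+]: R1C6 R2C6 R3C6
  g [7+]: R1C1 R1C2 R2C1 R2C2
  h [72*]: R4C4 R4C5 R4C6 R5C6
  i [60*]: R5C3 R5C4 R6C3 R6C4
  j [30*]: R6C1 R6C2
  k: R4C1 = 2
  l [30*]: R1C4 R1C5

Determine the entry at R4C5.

6

Cage k is a single given cell; hence R4C1 = 2.
Row 1 needs a 4, and only R1C3 is open for it.
Row 1 needs a 2, and only R1C2 is open for it.
Cage g has sum 7, leaving R1C1 = 1.
Cage g needs sum 7, leaving R2C1 = 3.
Column 2 now contains 2; hence R2C2 = 1.
The only place for 3 in row 1 is R1C6.
The only place for 4 in row 2 is R2C5.
The only place for 5 in row 2 is R2C6.
Column 6 now contains 5, so R3C6 = 6.
Cage a needs sum 11, so R3C3 = 2.
2 is placed in column 3, so R2C3 = 6.
The 3 cells of cage e must have sum 12, so R2C4 = 2.
In row 5, 2 can only go at R5C5, so R5C5 = 2.
The 3 cells of cage b must have sum 5, so R6C5 = 1.
The 3 cells of cage b must have sum 5; hence R6C6 = 2.
Cage c has product 12, leaving R3C4 = 1.
Column 5 now contains 1, leaving R3C5 = 3.
3 is placed in column 5, so R4C5 = 6.
Cage l needs two cells with product 30, leaving R1C4 = 6.
Column 5 now contains 6, which forces R1C5 = 5.
6 is placed in row 4; hence R4C4 = 3.
Cage i has product 60, leaving R5C3 = 1.
1 is placed in row 5, so R5C6 = 4.
Cage d has sum 18, so R4C2 = 4.
3 is placed in row 4, so R4C3 = 5.
4 is placed in column 6, so R4C6 = 1.
Cage d has sum 18; hence R5C1 = 6.
Cage d has sum 18; hence R5C2 = 3.
Row 5 already has 4, which forces R5C4 = 5.
Column 1 already has 6, which forces R6C1 = 5.
5 is placed in row 6; hence R6C2 = 6.
Cage i needs product 60, so R6C3 = 3.
Cage i has product 60, leaving R6C4 = 4.
Column 1 now contains 5, so R3C1 = 4.
Column 2 already has 4, which forces R3C2 = 5.
Filled in: 1 2 4 6 5 3 / 3 1 6 2 4 5 / 4 5 2 1 3 6 / 2 4 5 3 6 1 / 6 3 1 5 2 4 / 5 6 3 4 1 2.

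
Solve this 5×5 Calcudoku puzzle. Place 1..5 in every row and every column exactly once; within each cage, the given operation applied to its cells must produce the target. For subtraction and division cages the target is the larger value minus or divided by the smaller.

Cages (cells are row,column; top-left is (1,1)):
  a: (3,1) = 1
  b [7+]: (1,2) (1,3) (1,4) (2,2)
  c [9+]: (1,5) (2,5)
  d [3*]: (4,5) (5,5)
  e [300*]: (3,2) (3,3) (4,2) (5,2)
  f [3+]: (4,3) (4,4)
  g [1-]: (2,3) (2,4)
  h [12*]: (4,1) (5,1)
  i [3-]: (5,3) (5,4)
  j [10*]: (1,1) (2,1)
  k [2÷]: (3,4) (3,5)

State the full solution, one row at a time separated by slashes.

The 4 cells of cage b must have sum 7, which forces (2,2) = 1.
A is a freebie, which forces (3,1) = 1.
The 4 cells of cage e must have product 300, so (3,3) = 5.
The only place for 4 in row 1 is (1,5).
4 is placed in column 5; hence (2,5) = 5.
The two cells of cage k must have quotient 2; hence (3,4) = 4.
4 is placed in column 5, so (3,5) = 2.
Cage j's pair has product 10, leaving (1,1) = 5.
Row 2 now contains 5, leaving (2,1) = 2.
2 is placed in row 2, which forces (2,4) = 3.
Row 3 already has 4, which forces (3,2) = 3.
3 is placed in column 2; hence (1,2) = 2.
Cage b has sum 7, leaving (1,3) = 3.
Cage b needs sum 7, leaving (1,4) = 1.
Row 2 now contains 3, which forces (2,3) = 4.
1 is placed in column 4; hence (4,4) = 2.
4 is placed in column 3; hence (5,3) = 2.
1 is placed in column 4; hence (5,4) = 5.
The 4 cells of cage e must have product 300, leaving (4,2) = 5.
Row 4 now contains 2, so (4,3) = 1.
Row 4 already has 1, which forces (4,5) = 3.
5 is placed in row 5; hence (5,2) = 4.
Column 5 already has 3, which forces (5,5) = 1.
3 is placed in row 4, so (4,1) = 4.
4 is placed in row 5, leaving (5,1) = 3.

5 2 3 1 4 / 2 1 4 3 5 / 1 3 5 4 2 / 4 5 1 2 3 / 3 4 2 5 1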